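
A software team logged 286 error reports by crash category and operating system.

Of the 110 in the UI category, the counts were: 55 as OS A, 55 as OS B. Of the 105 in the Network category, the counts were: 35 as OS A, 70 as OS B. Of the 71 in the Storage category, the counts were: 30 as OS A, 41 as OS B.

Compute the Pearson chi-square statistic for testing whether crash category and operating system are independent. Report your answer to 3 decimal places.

Row totals: 110, 105, 71. Column totals: 120, 166. Grand total N = 286.
Expected counts (row total × column total / N):
  UI, OS A: 110×120/286 = 46.1538
  UI, OS B: 110×166/286 = 63.8462
  Network, OS A: 105×120/286 = 44.0559
  Network, OS B: 105×166/286 = 60.9441
  Storage, OS A: 71×120/286 = 29.7902
  Storage, OS B: 71×166/286 = 41.2098
Contributions (O − E)²/E:
  (55 − 46.1538)²/46.1538 = 1.6955
  (55 − 63.8462)²/63.8462 = 1.2257
  (35 − 44.0559)²/44.0559 = 1.8615
  (70 − 60.9441)²/60.9441 = 1.3456
  (30 − 29.7902)²/29.7902 = 0.0015
  (41 − 41.2098)²/41.2098 = 0.0011
χ² = 1.6955 + 1.2257 + 1.8615 + 1.3456 + 0.0015 + 0.0011 = 6.131

6.131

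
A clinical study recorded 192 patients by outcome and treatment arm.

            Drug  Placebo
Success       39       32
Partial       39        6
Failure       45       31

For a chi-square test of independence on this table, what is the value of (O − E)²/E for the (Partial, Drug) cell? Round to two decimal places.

Row total (Partial) = 45; column total (Drug) = 123; N = 192.
Expected count E = 45 × 123 / 192 = 28.828.
Contribution = (O − E)²/E = (39 − 28.828)² / 28.828 = 3.59.

3.59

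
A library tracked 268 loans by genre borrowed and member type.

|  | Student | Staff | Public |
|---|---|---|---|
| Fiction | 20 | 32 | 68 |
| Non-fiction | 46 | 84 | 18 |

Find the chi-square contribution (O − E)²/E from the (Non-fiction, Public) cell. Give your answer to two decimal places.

Row total (Non-fiction) = 148; column total (Public) = 86; N = 268.
Expected count E = 148 × 86 / 268 = 47.4925.
Contribution = (O − E)²/E = (18 − 47.4925)² / 47.4925 = 18.31.

18.31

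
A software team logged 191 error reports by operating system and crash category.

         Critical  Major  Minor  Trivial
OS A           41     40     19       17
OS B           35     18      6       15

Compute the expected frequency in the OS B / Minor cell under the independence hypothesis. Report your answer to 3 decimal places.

9.686

Row total (OS B) = 74; column total (Minor) = 25; grand total N = 191.
Expected count = (row total × column total) / N = 74 × 25 / 191 = 9.686.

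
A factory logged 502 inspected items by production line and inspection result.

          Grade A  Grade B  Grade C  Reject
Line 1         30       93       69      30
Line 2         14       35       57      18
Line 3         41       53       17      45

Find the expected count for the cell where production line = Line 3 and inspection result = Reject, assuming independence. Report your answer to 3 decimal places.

Row total (Line 3) = 156; column total (Reject) = 93; grand total N = 502.
Expected count = (row total × column total) / N = 156 × 93 / 502 = 28.900.

28.900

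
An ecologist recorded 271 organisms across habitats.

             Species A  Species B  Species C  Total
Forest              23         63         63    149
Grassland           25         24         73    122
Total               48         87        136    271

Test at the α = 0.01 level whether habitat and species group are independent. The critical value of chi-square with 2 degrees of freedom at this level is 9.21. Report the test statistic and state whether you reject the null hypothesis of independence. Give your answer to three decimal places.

Grand total N = 271.
Expected counts (row total × column total / N):
  Forest, Species A: 149×48/271 = 26.39114
  Forest, Species B: 149×87/271 = 47.83395
  Forest, Species C: 149×136/271 = 74.77491
  Grassland, Species A: 122×48/271 = 21.60886
  Grassland, Species B: 122×87/271 = 39.16605
  Grassland, Species C: 122×136/271 = 61.22509
Contributions (O − E)²/E:
  (23 − 26.39114)²/26.39114 = 0.4357
  (63 − 47.83395)²/47.83395 = 4.8085
  (63 − 74.77491)²/74.77491 = 1.8542
  (25 − 21.60886)²/21.60886 = 0.5322
  (24 − 39.16605)²/39.16605 = 5.8727
  (73 − 61.22509)²/61.22509 = 2.2646
χ² = 0.4357 + 4.8085 + 1.8542 + 0.5322 + 5.8727 + 2.2646 = 15.768
df = (2−1)(3−1) = 2. Since 15.768 > 9.21, reject the null hypothesis of independence at α = 0.01.

15.768; reject H₀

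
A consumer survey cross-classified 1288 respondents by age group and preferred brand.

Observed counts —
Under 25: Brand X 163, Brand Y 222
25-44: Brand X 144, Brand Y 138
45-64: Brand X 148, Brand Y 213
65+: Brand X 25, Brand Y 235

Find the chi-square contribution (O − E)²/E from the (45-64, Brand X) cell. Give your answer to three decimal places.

1.348

Row total (45-64) = 361; column total (Brand X) = 480; N = 1288.
Expected count E = 361 × 480 / 1288 = 134.5342.
Contribution = (O − E)²/E = (148 − 134.5342)² / 134.5342 = 1.348.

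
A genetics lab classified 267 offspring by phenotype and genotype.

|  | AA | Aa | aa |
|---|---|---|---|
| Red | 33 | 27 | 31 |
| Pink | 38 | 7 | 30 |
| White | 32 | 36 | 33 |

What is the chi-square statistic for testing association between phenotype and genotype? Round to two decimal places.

Row totals: 91, 75, 101. Column totals: 103, 70, 94. Grand total N = 267.
Expected counts (row total × column total / N):
  Red, AA: 91×103/267 = 35.105
  Red, Aa: 91×70/267 = 23.858
  Red, aa: 91×94/267 = 32.037
  Pink, AA: 75×103/267 = 28.933
  Pink, Aa: 75×70/267 = 19.663
  Pink, aa: 75×94/267 = 26.404
  White, AA: 101×103/267 = 38.963
  White, Aa: 101×70/267 = 26.479
  White, aa: 101×94/267 = 35.558
Contributions (O − E)²/E:
  (33 − 35.105)²/35.105 = 0.1262
  (27 − 23.858)²/23.858 = 0.4138
  (31 − 32.037)²/32.037 = 0.0336
  (38 − 28.933)²/28.933 = 2.8414
  (7 − 19.663)²/19.663 = 8.1550
  (30 − 26.404)²/26.404 = 0.4897
  (32 − 38.963)²/38.963 = 1.2443
  (36 − 26.479)²/26.479 = 3.4234
  (33 − 35.558)²/35.558 = 0.1840
χ² = 0.1262 + 0.4138 + 0.0336 + 2.8414 + 8.1550 + 0.4897 + 1.2443 + 3.4234 + 0.1840 = 16.91

16.91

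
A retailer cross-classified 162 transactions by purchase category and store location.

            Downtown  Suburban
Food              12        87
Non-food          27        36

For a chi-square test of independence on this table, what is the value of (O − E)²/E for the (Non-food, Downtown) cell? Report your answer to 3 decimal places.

9.233

Row total (Non-food) = 63; column total (Downtown) = 39; N = 162.
Expected count E = 63 × 39 / 162 = 15.1667.
Contribution = (O − E)²/E = (27 − 15.1667)² / 15.1667 = 9.233.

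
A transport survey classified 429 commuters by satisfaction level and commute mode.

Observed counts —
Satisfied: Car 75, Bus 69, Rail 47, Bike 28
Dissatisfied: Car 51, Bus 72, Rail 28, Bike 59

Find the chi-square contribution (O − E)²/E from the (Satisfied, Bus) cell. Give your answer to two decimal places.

0.12

Row total (Satisfied) = 219; column total (Bus) = 141; N = 429.
Expected count E = 219 × 141 / 429 = 71.979.
Contribution = (O − E)²/E = (69 − 71.979)² / 71.979 = 0.12.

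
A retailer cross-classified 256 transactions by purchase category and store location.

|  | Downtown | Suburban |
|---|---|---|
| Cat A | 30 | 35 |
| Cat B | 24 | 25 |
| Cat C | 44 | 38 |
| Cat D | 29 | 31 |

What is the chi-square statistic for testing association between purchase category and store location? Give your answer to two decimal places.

0.90

Row totals: 65, 49, 82, 60. Column totals: 127, 129. Grand total N = 256.
Expected counts (row total × column total / N):
  Cat A, Downtown: 65×127/256 = 32.246
  Cat A, Suburban: 65×129/256 = 32.754
  Cat B, Downtown: 49×127/256 = 24.309
  Cat B, Suburban: 49×129/256 = 24.691
  Cat C, Downtown: 82×127/256 = 40.680
  Cat C, Suburban: 82×129/256 = 41.320
  Cat D, Downtown: 60×127/256 = 29.766
  Cat D, Suburban: 60×129/256 = 30.234
Contributions (O − E)²/E:
  (30 − 32.246)²/32.246 = 0.1564
  (35 − 32.754)²/32.754 = 0.1540
  (24 − 24.309)²/24.309 = 0.0039
  (25 − 24.691)²/24.691 = 0.0039
  (44 − 40.680)²/40.680 = 0.2710
  (38 − 41.320)²/41.320 = 0.2668
  (29 − 29.766)²/29.766 = 0.0197
  (31 − 30.234)²/30.234 = 0.0194
χ² = 0.1564 + 0.1540 + 0.0039 + 0.0039 + 0.2710 + 0.2668 + 0.0197 + 0.0194 = 0.90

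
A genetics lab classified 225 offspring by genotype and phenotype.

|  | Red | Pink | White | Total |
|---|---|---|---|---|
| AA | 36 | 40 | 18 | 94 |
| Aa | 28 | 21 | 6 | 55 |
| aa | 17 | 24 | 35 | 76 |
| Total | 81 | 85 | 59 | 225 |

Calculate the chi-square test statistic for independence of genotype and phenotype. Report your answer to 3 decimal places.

26.909

Grand total N = 225.
Expected counts (row total × column total / N):
  AA, Red: 94×81/225 = 33.84000
  AA, Pink: 94×85/225 = 35.51111
  AA, White: 94×59/225 = 24.64889
  Aa, Red: 55×81/225 = 19.80000
  Aa, Pink: 55×85/225 = 20.77778
  Aa, White: 55×59/225 = 14.42222
  aa, Red: 76×81/225 = 27.36000
  aa, Pink: 76×85/225 = 28.71111
  aa, White: 76×59/225 = 19.92889
Contributions (O − E)²/E:
  (36 − 33.84000)²/33.84000 = 0.1379
  (40 − 35.51111)²/35.51111 = 0.5674
  (18 − 24.64889)²/24.64889 = 1.7935
  (28 − 19.80000)²/19.80000 = 3.3960
  (21 − 20.77778)²/20.77778 = 0.0024
  (6 − 14.42222)²/14.42222 = 4.9184
  (17 − 27.36000)²/27.36000 = 3.9229
  (24 − 28.71111)²/28.71111 = 0.7730
  (35 − 19.92889)²/19.92889 = 11.3974
χ² = 0.1379 + 0.5674 + 1.7935 + 3.3960 + 0.0024 + 4.9184 + 3.9229 + 0.7730 + 11.3974 = 26.909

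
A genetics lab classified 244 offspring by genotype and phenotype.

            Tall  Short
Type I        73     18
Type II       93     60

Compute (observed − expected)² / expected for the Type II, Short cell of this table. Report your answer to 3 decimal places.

2.515

Row total (Type II) = 153; column total (Short) = 78; N = 244.
Expected count E = 153 × 78 / 244 = 48.9098.
Contribution = (O − E)²/E = (60 − 48.9098)² / 48.9098 = 2.515.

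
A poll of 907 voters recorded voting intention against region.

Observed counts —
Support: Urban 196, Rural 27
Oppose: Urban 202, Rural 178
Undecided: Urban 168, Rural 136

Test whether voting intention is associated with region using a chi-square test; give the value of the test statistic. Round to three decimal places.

82.203

Row totals: 223, 380, 304. Column totals: 566, 341. Grand total N = 907.
Expected counts (row total × column total / N):
  Support, Urban: 223×566/907 = 139.1599
  Support, Rural: 223×341/907 = 83.8401
  Oppose, Urban: 380×566/907 = 237.1334
  Oppose, Rural: 380×341/907 = 142.8666
  Undecided, Urban: 304×566/907 = 189.7067
  Undecided, Rural: 304×341/907 = 114.2933
Contributions (O − E)²/E:
  (196 − 139.1599)²/139.1599 = 23.2164
  (27 − 83.8401)²/83.8401 = 38.5352
  (202 − 237.1334)²/237.1334 = 5.2053
  (178 − 142.8666)²/142.8666 = 8.6399
  (168 − 189.7067)²/189.7067 = 2.4837
  (136 − 114.2933)²/114.2933 = 4.1226
χ² = 23.2164 + 38.5352 + 5.2053 + 8.6399 + 2.4837 + 4.1226 = 82.203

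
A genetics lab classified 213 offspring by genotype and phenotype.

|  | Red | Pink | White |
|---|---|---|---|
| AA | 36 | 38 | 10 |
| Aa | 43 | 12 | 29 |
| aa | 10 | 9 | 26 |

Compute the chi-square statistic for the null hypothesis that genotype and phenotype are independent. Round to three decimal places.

42.607

Row totals: 84, 84, 45. Column totals: 89, 59, 65. Grand total N = 213.
Expected counts (row total × column total / N):
  AA, Red: 84×89/213 = 35.0986
  AA, Pink: 84×59/213 = 23.2676
  AA, White: 84×65/213 = 25.6338
  Aa, Red: 84×89/213 = 35.0986
  Aa, Pink: 84×59/213 = 23.2676
  Aa, White: 84×65/213 = 25.6338
  aa, Red: 45×89/213 = 18.8028
  aa, Pink: 45×59/213 = 12.4648
  aa, White: 45×65/213 = 13.7324
Contributions (O − E)²/E:
  (36 − 35.0986)²/35.0986 = 0.0231
  (38 − 23.2676)²/23.2676 = 9.3281
  (10 − 25.6338)²/25.6338 = 9.5349
  (43 − 35.0986)²/35.0986 = 1.7788
  (12 − 23.2676)²/23.2676 = 5.4565
  (29 − 25.6338)²/25.6338 = 0.4420
  (10 − 18.8028)²/18.8028 = 4.1212
  (9 − 12.4648)²/12.4648 = 0.9631
  (26 − 13.7324)²/13.7324 = 10.9590
χ² = 0.0231 + 9.3281 + 9.5349 + 1.7788 + 5.4565 + 0.4420 + 4.1212 + 0.9631 + 10.9590 = 42.607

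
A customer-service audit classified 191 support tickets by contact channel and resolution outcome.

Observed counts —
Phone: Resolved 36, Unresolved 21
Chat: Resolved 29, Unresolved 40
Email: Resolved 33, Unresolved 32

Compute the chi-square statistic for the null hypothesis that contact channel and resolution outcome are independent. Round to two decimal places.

Row totals: 57, 69, 65. Column totals: 98, 93. Grand total N = 191.
Expected counts (row total × column total / N):
  Phone, Resolved: 57×98/191 = 29.246
  Phone, Unresolved: 57×93/191 = 27.754
  Chat, Resolved: 69×98/191 = 35.403
  Chat, Unresolved: 69×93/191 = 33.597
  Email, Resolved: 65×98/191 = 33.351
  Email, Unresolved: 65×93/191 = 31.649
Contributions (O − E)²/E:
  (36 − 29.246)²/29.246 = 1.5598
  (21 − 27.754)²/27.754 = 1.6436
  (29 − 35.403)²/35.403 = 1.1580
  (40 − 33.597)²/33.597 = 1.2203
  (33 − 33.351)²/33.351 = 0.0037
  (32 − 31.649)²/31.649 = 0.0039
χ² = 1.5598 + 1.6436 + 1.1580 + 1.2203 + 0.0037 + 0.0039 = 5.59

5.59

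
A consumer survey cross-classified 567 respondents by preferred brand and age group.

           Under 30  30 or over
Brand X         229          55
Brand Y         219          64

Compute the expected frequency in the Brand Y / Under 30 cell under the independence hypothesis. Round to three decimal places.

223.605

Row total (Brand Y) = 283; column total (Under 30) = 448; grand total N = 567.
Expected count = (row total × column total) / N = 283 × 448 / 567 = 223.605.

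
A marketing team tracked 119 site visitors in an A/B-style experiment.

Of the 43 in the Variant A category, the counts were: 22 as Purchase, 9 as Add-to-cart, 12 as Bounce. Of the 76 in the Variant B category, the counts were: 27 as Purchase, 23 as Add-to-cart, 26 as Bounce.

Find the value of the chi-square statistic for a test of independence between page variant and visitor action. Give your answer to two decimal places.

2.86

Row totals: 43, 76. Column totals: 49, 32, 38. Grand total N = 119.
Expected counts (row total × column total / N):
  Variant A, Purchase: 43×49/119 = 17.706
  Variant A, Add-to-cart: 43×32/119 = 11.563
  Variant A, Bounce: 43×38/119 = 13.731
  Variant B, Purchase: 76×49/119 = 31.294
  Variant B, Add-to-cart: 76×32/119 = 20.437
  Variant B, Bounce: 76×38/119 = 24.269
Contributions (O − E)²/E:
  (22 − 17.706)²/17.706 = 1.0414
  (9 − 11.563)²/11.563 = 0.5681
  (12 − 13.731)²/13.731 = 0.2182
  (27 − 31.294)²/31.294 = 0.5892
  (23 − 20.437)²/20.437 = 0.3214
  (26 − 24.269)²/24.269 = 0.1235
χ² = 1.0414 + 0.5681 + 0.2182 + 0.5892 + 0.3214 + 0.1235 = 2.86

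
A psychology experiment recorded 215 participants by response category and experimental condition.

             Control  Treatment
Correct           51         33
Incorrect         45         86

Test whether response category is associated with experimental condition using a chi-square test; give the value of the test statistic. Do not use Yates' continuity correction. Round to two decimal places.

Row totals: 84, 131. Column totals: 96, 119. Grand total N = 215.
Expected counts (row total × column total / N):
  Correct, Control: 84×96/215 = 37.507
  Correct, Treatment: 84×119/215 = 46.493
  Incorrect, Control: 131×96/215 = 58.493
  Incorrect, Treatment: 131×119/215 = 72.507
Contributions (O − E)²/E:
  (51 − 37.507)²/37.507 = 4.8541
  (33 − 46.493)²/46.493 = 3.9159
  (45 − 58.493)²/58.493 = 3.1125
  (86 − 72.507)²/72.507 = 2.5109
χ² = 4.8541 + 3.9159 + 3.1125 + 2.5109 = 14.39

14.39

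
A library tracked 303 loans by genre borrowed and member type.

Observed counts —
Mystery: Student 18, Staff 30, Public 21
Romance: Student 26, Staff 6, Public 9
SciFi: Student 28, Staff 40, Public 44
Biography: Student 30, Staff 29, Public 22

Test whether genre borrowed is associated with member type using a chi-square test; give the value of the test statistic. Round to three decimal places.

Row totals: 69, 41, 112, 81. Column totals: 102, 105, 96. Grand total N = 303.
Expected counts (row total × column total / N):
  Mystery, Student: 69×102/303 = 23.2277
  Mystery, Staff: 69×105/303 = 23.9109
  Mystery, Public: 69×96/303 = 21.8614
  Romance, Student: 41×102/303 = 13.8020
  Romance, Staff: 41×105/303 = 14.2079
  Romance, Public: 41×96/303 = 12.9901
  SciFi, Student: 112×102/303 = 37.7030
  SciFi, Staff: 112×105/303 = 38.8119
  SciFi, Public: 112×96/303 = 35.4851
  Biography, Student: 81×102/303 = 27.2673
  Biography, Staff: 81×105/303 = 28.0693
  Biography, Public: 81×96/303 = 25.6634
Contributions (O − E)²/E:
  (18 − 23.2277)²/23.2277 = 1.1766
  (30 − 23.9109)²/23.9109 = 1.5506
  (21 − 21.8614)²/21.8614 = 0.0339
  (26 − 13.8020)²/13.8020 = 10.7804
  (6 − 14.2079)²/14.2079 = 4.7417
  (9 − 12.9901)²/12.9901 = 1.2256
  (28 − 37.7030)²/37.7030 = 2.4971
  (40 − 38.8119)²/38.8119 = 0.0364
  (44 − 35.4851)²/35.4851 = 2.0432
  (30 − 27.2673)²/27.2673 = 0.2739
  (29 − 28.0693)²/28.0693 = 0.0309
  (22 − 25.6634)²/25.6634 = 0.5229
χ² = 1.1766 + 1.5506 + 0.0339 + 10.7804 + 4.7417 + 1.2256 + 2.4971 + 0.0364 + 2.0432 + 0.2739 + 0.0309 + 0.5229 = 24.913

24.913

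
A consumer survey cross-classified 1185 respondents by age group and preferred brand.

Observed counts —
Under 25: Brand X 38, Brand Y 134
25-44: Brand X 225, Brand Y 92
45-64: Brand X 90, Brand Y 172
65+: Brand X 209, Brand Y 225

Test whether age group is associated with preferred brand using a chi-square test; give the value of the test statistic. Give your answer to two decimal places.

Row totals: 172, 317, 262, 434. Column totals: 562, 623. Grand total N = 1185.
Expected counts (row total × column total / N):
  Under 25, Brand X: 172×562/1185 = 81.573
  Under 25, Brand Y: 172×623/1185 = 90.427
  25-44, Brand X: 317×562/1185 = 150.341
  25-44, Brand Y: 317×623/1185 = 166.659
  45-64, Brand X: 262×562/1185 = 124.257
  45-64, Brand Y: 262×623/1185 = 137.743
  65+, Brand X: 434×562/1185 = 205.830
  65+, Brand Y: 434×623/1185 = 228.170
Contributions (O − E)²/E:
  (38 − 81.573)²/81.573 = 23.2749
  (134 − 90.427)²/90.427 = 20.9960
  (225 − 150.341)²/150.341 = 37.0755
  (92 − 166.659)²/166.659 = 33.4453
  (90 − 124.257)²/124.257 = 9.4445
  (172 − 137.743)²/137.743 = 8.5198
  (209 − 205.830)²/205.830 = 0.0488
  (225 − 228.170)²/228.170 = 0.0440
χ² = 23.2749 + 20.9960 + 37.0755 + 33.4453 + 9.4445 + 8.5198 + 0.0488 + 0.0440 = 132.85

132.85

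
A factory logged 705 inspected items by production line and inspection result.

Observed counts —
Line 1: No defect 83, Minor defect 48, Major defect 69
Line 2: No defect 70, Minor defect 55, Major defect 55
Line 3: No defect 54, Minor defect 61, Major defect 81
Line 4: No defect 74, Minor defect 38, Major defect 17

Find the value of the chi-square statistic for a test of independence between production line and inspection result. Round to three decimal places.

Row totals: 200, 180, 196, 129. Column totals: 281, 202, 222. Grand total N = 705.
Expected counts (row total × column total / N):
  Line 1, No defect: 200×281/705 = 79.7163
  Line 1, Minor defect: 200×202/705 = 57.3050
  Line 1, Major defect: 200×222/705 = 62.9787
  Line 2, No defect: 180×281/705 = 71.7447
  Line 2, Minor defect: 180×202/705 = 51.5745
  Line 2, Major defect: 180×222/705 = 56.6809
  Line 3, No defect: 196×281/705 = 78.1220
  Line 3, Minor defect: 196×202/705 = 56.1589
  Line 3, Major defect: 196×222/705 = 61.7191
  Line 4, No defect: 129×281/705 = 51.4170
  Line 4, Minor defect: 129×202/705 = 36.9617
  Line 4, Major defect: 129×222/705 = 40.6213
Contributions (O − E)²/E:
  (83 − 79.7163)²/79.7163 = 0.1353
  (48 − 57.3050)²/57.3050 = 1.5109
  (69 − 62.9787)²/62.9787 = 0.5757
  (70 − 71.7447)²/71.7447 = 0.0424
  (55 − 51.5745)²/51.5745 = 0.2275
  (55 − 56.6809)²/56.6809 = 0.0498
  (54 − 78.1220)²/78.1220 = 7.4482
  (61 − 56.1589)²/56.1589 = 0.4173
  (81 − 61.7191)²/61.7191 = 6.0233
  (74 − 51.4170)²/51.4170 = 9.9187
  (38 − 36.9617)²/36.9617 = 0.0292
  (17 − 40.6213)²/40.6213 = 13.7358
χ² = 0.1353 + 1.5109 + 0.5757 + 0.0424 + 0.2275 + 0.0498 + 7.4482 + 0.4173 + 6.0233 + 9.9187 + 0.0292 + 13.7358 = 40.114

40.114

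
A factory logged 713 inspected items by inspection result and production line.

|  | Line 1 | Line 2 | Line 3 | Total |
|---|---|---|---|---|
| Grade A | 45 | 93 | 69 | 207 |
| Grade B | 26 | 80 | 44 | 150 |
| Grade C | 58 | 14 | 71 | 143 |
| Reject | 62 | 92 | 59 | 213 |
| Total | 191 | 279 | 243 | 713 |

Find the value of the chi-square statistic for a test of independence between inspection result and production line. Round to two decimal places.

73.14

Grand total N = 713.
Expected counts (row total × column total / N):
  Grade A, Line 1: 207×191/713 = 55.452
  Grade A, Line 2: 207×279/713 = 81.000
  Grade A, Line 3: 207×243/713 = 70.548
  Grade B, Line 1: 150×191/713 = 40.182
  Grade B, Line 2: 150×279/713 = 58.696
  Grade B, Line 3: 150×243/713 = 51.122
  Grade C, Line 1: 143×191/713 = 38.307
  Grade C, Line 2: 143×279/713 = 55.957
  Grade C, Line 3: 143×243/713 = 48.736
  Reject, Line 1: 213×191/713 = 57.059
  Reject, Line 2: 213×279/713 = 83.348
  Reject, Line 3: 213×243/713 = 72.593
Contributions (O − E)²/E:
  (45 − 55.452)²/55.452 = 1.9701
  (93 − 81.000)²/81.000 = 1.7778
  (69 − 70.548)²/70.548 = 0.0340
  (26 − 40.182)²/40.182 = 5.0055
  (80 − 58.696)²/58.696 = 7.7324
  (44 − 51.122)²/51.122 = 0.9922
  (58 − 38.307)²/38.307 = 10.1238
  (14 − 55.957)²/55.957 = 31.4597
  (71 − 48.736)²/48.736 = 10.1708
  (62 − 57.059)²/57.059 = 0.4279
  (92 − 83.348)²/83.348 = 0.8981
  (59 − 72.593)²/72.593 = 2.5453
χ² = 1.9701 + 1.7778 + 0.0340 + 5.0055 + 7.7324 + 0.9922 + 10.1238 + 31.4597 + 10.1708 + 0.4279 + 0.8981 + 2.5453 = 73.14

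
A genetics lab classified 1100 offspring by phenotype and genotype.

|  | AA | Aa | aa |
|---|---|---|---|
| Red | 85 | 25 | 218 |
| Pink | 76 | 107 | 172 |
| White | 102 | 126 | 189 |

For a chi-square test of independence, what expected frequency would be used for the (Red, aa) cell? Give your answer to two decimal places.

172.65

Row total (Red) = 328; column total (aa) = 579; grand total N = 1100.
Expected count = (row total × column total) / N = 328 × 579 / 1100 = 172.65.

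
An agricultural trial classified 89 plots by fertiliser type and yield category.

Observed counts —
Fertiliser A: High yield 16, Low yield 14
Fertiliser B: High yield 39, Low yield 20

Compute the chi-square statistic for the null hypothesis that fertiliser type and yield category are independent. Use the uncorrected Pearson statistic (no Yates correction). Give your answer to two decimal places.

1.37

Row totals: 30, 59. Column totals: 55, 34. Grand total N = 89.
Expected counts (row total × column total / N):
  Fertiliser A, High yield: 30×55/89 = 18.539
  Fertiliser A, Low yield: 30×34/89 = 11.461
  Fertiliser B, High yield: 59×55/89 = 36.461
  Fertiliser B, Low yield: 59×34/89 = 22.539
Contributions (O − E)²/E:
  (16 − 18.539)²/18.539 = 0.3477
  (14 − 11.461)²/11.461 = 0.5625
  (39 − 36.461)²/36.461 = 0.1768
  (20 − 22.539)²/22.539 = 0.2860
χ² = 0.3477 + 0.5625 + 0.1768 + 0.2860 = 1.37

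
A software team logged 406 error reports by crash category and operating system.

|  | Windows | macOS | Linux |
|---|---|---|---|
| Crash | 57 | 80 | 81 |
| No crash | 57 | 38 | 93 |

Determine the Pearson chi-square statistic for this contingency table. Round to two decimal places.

Row totals: 218, 188. Column totals: 114, 118, 174. Grand total N = 406.
Expected counts (row total × column total / N):
  Crash, Windows: 218×114/406 = 61.212
  Crash, macOS: 218×118/406 = 63.360
  Crash, Linux: 218×174/406 = 93.429
  No crash, Windows: 188×114/406 = 52.788
  No crash, macOS: 188×118/406 = 54.640
  No crash, Linux: 188×174/406 = 80.571
Contributions (O − E)²/E:
  (57 − 61.212)²/61.212 = 0.2898
  (80 − 63.360)²/63.360 = 4.3701
  (81 − 93.429)²/93.429 = 1.6534
  (57 − 52.788)²/52.788 = 0.3361
  (38 − 54.640)²/54.640 = 5.0675
  (93 − 80.571)²/80.571 = 1.9173
χ² = 0.2898 + 4.3701 + 1.6534 + 0.3361 + 5.0675 + 1.9173 = 13.63

13.63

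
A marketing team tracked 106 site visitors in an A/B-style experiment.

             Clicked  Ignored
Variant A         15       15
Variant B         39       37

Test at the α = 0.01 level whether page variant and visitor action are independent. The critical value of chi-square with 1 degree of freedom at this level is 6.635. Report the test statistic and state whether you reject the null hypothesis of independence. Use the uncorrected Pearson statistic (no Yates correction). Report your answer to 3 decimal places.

0.015; fail to reject H₀

Row totals: 30, 76. Column totals: 54, 52. Grand total N = 106.
Expected counts (row total × column total / N):
  Variant A, Clicked: 30×54/106 = 15.2830
  Variant A, Ignored: 30×52/106 = 14.7170
  Variant B, Clicked: 76×54/106 = 38.7170
  Variant B, Ignored: 76×52/106 = 37.2830
Contributions (O − E)²/E:
  (15 − 15.2830)²/15.2830 = 0.0052
  (15 − 14.7170)²/14.7170 = 0.0054
  (39 − 38.7170)²/38.7170 = 0.0021
  (37 − 37.2830)²/37.2830 = 0.0021
χ² = 0.0052 + 0.0054 + 0.0021 + 0.0021 = 0.015
df = (2−1)(2−1) = 1. Since 0.015 < 6.635, fail to reject the null hypothesis of independence at α = 0.01.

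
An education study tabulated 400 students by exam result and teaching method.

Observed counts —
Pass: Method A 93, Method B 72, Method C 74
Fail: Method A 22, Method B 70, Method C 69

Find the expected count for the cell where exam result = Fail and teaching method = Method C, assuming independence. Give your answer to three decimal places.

Row total (Fail) = 161; column total (Method C) = 143; grand total N = 400.
Expected count = (row total × column total) / N = 161 × 143 / 400 = 57.558.

57.558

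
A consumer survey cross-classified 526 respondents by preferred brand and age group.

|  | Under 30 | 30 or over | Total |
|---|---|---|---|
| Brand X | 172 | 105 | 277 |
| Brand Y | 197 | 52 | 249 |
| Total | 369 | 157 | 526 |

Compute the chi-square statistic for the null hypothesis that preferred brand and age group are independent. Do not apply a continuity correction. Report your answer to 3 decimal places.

18.146

Grand total N = 526.
Expected counts (row total × column total / N):
  Brand X, Under 30: 277×369/526 = 194.3213
  Brand X, 30 or over: 277×157/526 = 82.6787
  Brand Y, Under 30: 249×369/526 = 174.6787
  Brand Y, 30 or over: 249×157/526 = 74.3213
Contributions (O − E)²/E:
  (172 − 194.3213)²/194.3213 = 2.5640
  (105 − 82.6787)²/82.6787 = 6.0262
  (197 − 174.6787)²/174.6787 = 2.8523
  (52 − 74.3213)²/74.3213 = 6.7039
χ² = 2.5640 + 6.0262 + 2.8523 + 6.7039 = 18.146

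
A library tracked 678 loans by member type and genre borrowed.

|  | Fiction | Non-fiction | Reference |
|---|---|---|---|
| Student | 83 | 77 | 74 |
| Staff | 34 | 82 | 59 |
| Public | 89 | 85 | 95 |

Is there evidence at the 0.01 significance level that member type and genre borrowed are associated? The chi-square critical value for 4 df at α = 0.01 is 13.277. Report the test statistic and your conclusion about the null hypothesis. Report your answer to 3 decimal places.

17.862; reject H₀

Row totals: 234, 175, 269. Column totals: 206, 244, 228. Grand total N = 678.
Expected counts (row total × column total / N):
  Student, Fiction: 234×206/678 = 71.09735
  Student, Non-fiction: 234×244/678 = 84.21239
  Student, Reference: 234×228/678 = 78.69027
  Staff, Fiction: 175×206/678 = 53.17109
  Staff, Non-fiction: 175×244/678 = 62.97935
  Staff, Reference: 175×228/678 = 58.84956
  Public, Fiction: 269×206/678 = 81.73156
  Public, Non-fiction: 269×244/678 = 96.80826
  Public, Reference: 269×228/678 = 90.46018
Contributions (O − E)²/E:
  (83 − 71.09735)²/71.09735 = 1.9927
  (77 − 84.21239)²/84.21239 = 0.6177
  (74 − 78.69027)²/78.69027 = 0.2796
  (34 − 53.17109)²/53.17109 = 6.9122
  (82 − 62.97935)²/62.97935 = 5.7445
  (59 − 58.84956)²/58.84956 = 0.0004
  (89 − 81.73156)²/81.73156 = 0.6464
  (85 − 96.80826)²/96.80826 = 1.4403
  (95 − 90.46018)²/90.46018 = 0.2278
χ² = 1.9927 + 0.6177 + 0.2796 + 6.9122 + 5.7445 + 0.0004 + 0.6464 + 1.4403 + 0.2278 = 17.862
df = (3−1)(3−1) = 4. Since 17.862 > 13.277, reject the null hypothesis of independence at α = 0.01.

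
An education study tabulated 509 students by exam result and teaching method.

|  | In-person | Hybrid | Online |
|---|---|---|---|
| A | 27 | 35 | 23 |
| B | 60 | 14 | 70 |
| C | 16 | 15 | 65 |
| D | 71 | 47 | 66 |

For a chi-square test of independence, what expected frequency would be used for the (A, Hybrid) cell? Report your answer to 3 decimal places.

Row total (A) = 85; column total (Hybrid) = 111; grand total N = 509.
Expected count = (row total × column total) / N = 85 × 111 / 509 = 18.536.

18.536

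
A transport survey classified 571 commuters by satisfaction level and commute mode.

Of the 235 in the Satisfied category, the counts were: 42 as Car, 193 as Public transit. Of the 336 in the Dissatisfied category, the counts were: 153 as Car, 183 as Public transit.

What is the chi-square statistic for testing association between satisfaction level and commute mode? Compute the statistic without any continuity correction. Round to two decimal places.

Row totals: 235, 336. Column totals: 195, 376. Grand total N = 571.
Expected counts (row total × column total / N):
  Satisfied, Car: 235×195/571 = 80.254
  Satisfied, Public transit: 235×376/571 = 154.746
  Dissatisfied, Car: 336×195/571 = 114.746
  Dissatisfied, Public transit: 336×376/571 = 221.254
Contributions (O − E)²/E:
  (42 − 80.254)²/80.254 = 18.2342
  (193 − 154.746)²/154.746 = 9.4566
  (153 − 114.746)²/114.746 = 12.7531
  (183 − 221.254)²/221.254 = 6.6140
χ² = 18.2342 + 9.4566 + 12.7531 + 6.6140 = 47.06

47.06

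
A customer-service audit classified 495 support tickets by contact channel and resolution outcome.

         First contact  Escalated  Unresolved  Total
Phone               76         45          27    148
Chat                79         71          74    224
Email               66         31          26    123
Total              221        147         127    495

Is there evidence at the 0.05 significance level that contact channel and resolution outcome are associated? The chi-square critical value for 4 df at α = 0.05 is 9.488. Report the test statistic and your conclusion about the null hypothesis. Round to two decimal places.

Grand total N = 495.
Expected counts (row total × column total / N):
  Phone, First contact: 148×221/495 = 66.0768
  Phone, Escalated: 148×147/495 = 43.9515
  Phone, Unresolved: 148×127/495 = 37.9717
  Chat, First contact: 224×221/495 = 100.0081
  Chat, Escalated: 224×147/495 = 66.5212
  Chat, Unresolved: 224×127/495 = 57.4707
  Email, First contact: 123×221/495 = 54.9152
  Email, Escalated: 123×147/495 = 36.5273
  Email, Unresolved: 123×127/495 = 31.5576
Contributions (O − E)²/E:
  (76 − 66.0768)²/66.0768 = 1.4902
  (45 − 43.9515)²/43.9515 = 0.0250
  (27 − 37.9717)²/37.9717 = 3.1702
  (79 − 100.0081)²/100.0081 = 4.4130
  (71 − 66.5212)²/66.5212 = 0.3016
  (74 − 57.4707)²/57.4707 = 4.7540
  (66 − 54.9152)²/54.9152 = 2.2375
  (31 − 36.5273)²/36.5273 = 0.8364
  (26 − 31.5576)²/31.5576 = 0.9787
χ² = 1.4902 + 0.0250 + 3.1702 + 4.4130 + 0.3016 + 4.7540 + 2.2375 + 0.8364 + 0.9787 = 18.21
df = (3−1)(3−1) = 4. Since 18.21 > 9.488, reject the null hypothesis of independence at α = 0.05.

18.21; reject H₀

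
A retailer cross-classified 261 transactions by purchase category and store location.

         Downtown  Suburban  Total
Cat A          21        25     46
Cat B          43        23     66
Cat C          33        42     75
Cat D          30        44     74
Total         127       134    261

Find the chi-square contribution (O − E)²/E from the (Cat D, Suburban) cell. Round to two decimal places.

0.95

Row total (Cat D) = 74; column total (Suburban) = 134; N = 261.
Expected count E = 74 × 134 / 261 = 37.992.
Contribution = (O − E)²/E = (44 − 37.992)² / 37.992 = 0.95.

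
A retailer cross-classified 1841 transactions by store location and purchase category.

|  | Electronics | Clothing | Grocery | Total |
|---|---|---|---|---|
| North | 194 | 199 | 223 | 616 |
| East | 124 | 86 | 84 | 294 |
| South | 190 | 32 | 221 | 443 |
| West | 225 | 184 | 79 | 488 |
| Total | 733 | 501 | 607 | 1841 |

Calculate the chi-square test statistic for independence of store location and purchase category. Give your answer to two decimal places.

191.94

Grand total N = 1841.
Expected counts (row total × column total / N):
  North, Electronics: 616×733/1841 = 245.262
  North, Clothing: 616×501/1841 = 167.635
  North, Grocery: 616×607/1841 = 203.103
  East, Electronics: 294×733/1841 = 117.057
  East, Clothing: 294×501/1841 = 80.008
  East, Grocery: 294×607/1841 = 96.935
  South, Electronics: 443×733/1841 = 176.382
  South, Clothing: 443×501/1841 = 120.556
  South, Grocery: 443×607/1841 = 146.062
  West, Electronics: 488×733/1841 = 194.299
  West, Clothing: 488×501/1841 = 132.802
  West, Grocery: 488×607/1841 = 160.900
Contributions (O − E)²/E:
  (194 − 245.262)²/245.262 = 10.7142
  (199 − 167.635)²/167.635 = 5.8685
  (223 − 203.103)²/203.103 = 1.9492
  (124 − 117.057)²/117.057 = 0.4118
  (86 − 80.008)²/80.008 = 0.4488
  (84 − 96.935)²/96.935 = 1.7260
  (190 − 176.382)²/176.382 = 1.0514
  (32 − 120.556)²/120.556 = 65.0500
  (221 − 146.062)²/146.062 = 38.4474
  (225 − 194.299)²/194.299 = 4.8510
  (184 − 132.802)²/132.802 = 19.7379
  (79 − 160.900)²/160.900 = 41.6881
χ² = 10.7142 + 5.8685 + 1.9492 + 0.4118 + 0.4488 + 1.7260 + 1.0514 + 65.0500 + 38.4474 + 4.8510 + 19.7379 + 41.6881 = 191.94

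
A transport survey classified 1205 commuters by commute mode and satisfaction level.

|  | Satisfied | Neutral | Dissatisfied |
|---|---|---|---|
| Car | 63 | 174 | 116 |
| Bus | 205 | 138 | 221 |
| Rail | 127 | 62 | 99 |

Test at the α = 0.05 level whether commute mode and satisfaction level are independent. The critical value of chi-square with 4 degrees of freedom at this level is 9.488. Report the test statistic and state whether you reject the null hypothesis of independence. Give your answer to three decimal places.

Row totals: 353, 564, 288. Column totals: 395, 374, 436. Grand total N = 1205.
Expected counts (row total × column total / N):
  Car, Satisfied: 353×395/1205 = 115.71369
  Car, Neutral: 353×374/1205 = 109.56183
  Car, Dissatisfied: 353×436/1205 = 127.72448
  Bus, Satisfied: 564×395/1205 = 184.87967
  Bus, Neutral: 564×374/1205 = 175.05062
  Bus, Dissatisfied: 564×436/1205 = 204.06971
  Rail, Satisfied: 288×395/1205 = 94.40664
  Rail, Neutral: 288×374/1205 = 89.38755
  Rail, Dissatisfied: 288×436/1205 = 104.20581
Contributions (O − E)²/E:
  (63 − 115.71369)²/115.71369 = 24.0139
  (174 − 109.56183)²/109.56183 = 37.8989
  (116 − 127.72448)²/127.72448 = 1.0762
  (205 − 184.87967)²/184.87967 = 2.1897
  (138 − 175.05062)²/175.05062 = 7.8420
  (221 − 204.06971)²/204.06971 = 1.4046
  (127 − 94.40664)²/94.40664 = 11.2527
  (62 − 89.38755)²/89.38755 = 8.3913
  (99 − 104.20581)²/104.20581 = 0.2601
χ² = 24.0139 + 37.8989 + 1.0762 + 2.1897 + 7.8420 + 1.4046 + 11.2527 + 8.3913 + 0.2601 = 94.329
df = (3−1)(3−1) = 4. Since 94.329 > 9.488, reject the null hypothesis of independence at α = 0.05.

94.329; reject H₀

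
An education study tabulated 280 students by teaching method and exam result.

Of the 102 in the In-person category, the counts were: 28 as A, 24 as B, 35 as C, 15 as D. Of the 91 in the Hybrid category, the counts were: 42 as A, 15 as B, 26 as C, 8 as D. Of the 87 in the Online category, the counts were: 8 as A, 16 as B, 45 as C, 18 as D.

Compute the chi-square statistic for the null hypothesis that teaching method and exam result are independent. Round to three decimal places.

Row totals: 102, 91, 87. Column totals: 78, 55, 106, 41. Grand total N = 280.
Expected counts (row total × column total / N):
  In-person, A: 102×78/280 = 28.4143
  In-person, B: 102×55/280 = 20.0357
  In-person, C: 102×106/280 = 38.6143
  In-person, D: 102×41/280 = 14.9357
  Hybrid, A: 91×78/280 = 25.3500
  Hybrid, B: 91×55/280 = 17.8750
  Hybrid, C: 91×106/280 = 34.4500
  Hybrid, D: 91×41/280 = 13.3250
  Online, A: 87×78/280 = 24.2357
  Online, B: 87×55/280 = 17.0893
  Online, C: 87×106/280 = 32.9357
  Online, D: 87×41/280 = 12.7393
Contributions (O − E)²/E:
  (28 − 28.4143)²/28.4143 = 0.0060
  (24 − 20.0357)²/20.0357 = 0.7844
  (35 − 38.6143)²/38.6143 = 0.3383
  (15 − 14.9357)²/14.9357 = 0.0003
  (42 − 25.3500)²/25.3500 = 10.9358
  (15 − 17.8750)²/17.8750 = 0.4624
  (26 − 34.4500)²/34.4500 = 2.0726
  (8 − 13.3250)²/13.3250 = 2.1280
  (8 − 24.2357)²/24.2357 = 10.8764
  (16 − 17.0893)²/17.0893 = 0.0694
  (45 − 32.9357)²/32.9357 = 4.4191
  (18 − 12.7393)²/12.7393 = 2.1724
χ² = 0.0060 + 0.7844 + 0.3383 + 0.0003 + 10.9358 + 0.4624 + 2.0726 + 2.1280 + 10.8764 + 0.0694 + 4.4191 + 2.1724 = 34.265

34.265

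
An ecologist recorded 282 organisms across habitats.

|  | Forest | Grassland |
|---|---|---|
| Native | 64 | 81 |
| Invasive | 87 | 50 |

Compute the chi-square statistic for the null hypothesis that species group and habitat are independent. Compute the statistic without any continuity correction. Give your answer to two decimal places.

10.62

Row totals: 145, 137. Column totals: 151, 131. Grand total N = 282.
Expected counts (row total × column total / N):
  Native, Forest: 145×151/282 = 77.642
  Native, Grassland: 145×131/282 = 67.358
  Invasive, Forest: 137×151/282 = 73.358
  Invasive, Grassland: 137×131/282 = 63.642
Contributions (O − E)²/E:
  (64 − 77.642)²/77.642 = 2.3970
  (81 − 67.358)²/67.358 = 2.7629
  (87 − 73.358)²/73.358 = 2.5369
  (50 − 63.642)²/63.642 = 2.9242
χ² = 2.3970 + 2.7629 + 2.5369 + 2.9242 = 10.62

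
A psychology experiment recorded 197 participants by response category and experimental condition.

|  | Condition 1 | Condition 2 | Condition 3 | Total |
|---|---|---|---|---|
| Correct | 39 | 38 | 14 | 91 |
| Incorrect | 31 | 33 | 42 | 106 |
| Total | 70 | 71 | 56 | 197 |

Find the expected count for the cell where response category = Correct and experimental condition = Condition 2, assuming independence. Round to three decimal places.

Row total (Correct) = 91; column total (Condition 2) = 71; grand total N = 197.
Expected count = (row total × column total) / N = 91 × 71 / 197 = 32.797.

32.797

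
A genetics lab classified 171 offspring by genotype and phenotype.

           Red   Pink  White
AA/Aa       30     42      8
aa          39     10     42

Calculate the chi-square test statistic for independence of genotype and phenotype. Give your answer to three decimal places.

43.458

Row totals: 80, 91. Column totals: 69, 52, 50. Grand total N = 171.
Expected counts (row total × column total / N):
  AA/Aa, Red: 80×69/171 = 32.2807
  AA/Aa, Pink: 80×52/171 = 24.3275
  AA/Aa, White: 80×50/171 = 23.3918
  aa, Red: 91×69/171 = 36.7193
  aa, Pink: 91×52/171 = 27.6725
  aa, White: 91×50/171 = 26.6082
Contributions (O − E)²/E:
  (30 − 32.2807)²/32.2807 = 0.1611
  (42 − 24.3275)²/24.3275 = 12.8380
  (8 − 23.3918)²/23.3918 = 10.1278
  (39 − 36.7193)²/36.7193 = 0.1417
  (10 − 27.6725)²/27.6725 = 11.2862
  (42 − 26.6082)²/26.6082 = 8.9036
χ² = 0.1611 + 12.8380 + 10.1278 + 0.1417 + 11.2862 + 8.9036 = 43.458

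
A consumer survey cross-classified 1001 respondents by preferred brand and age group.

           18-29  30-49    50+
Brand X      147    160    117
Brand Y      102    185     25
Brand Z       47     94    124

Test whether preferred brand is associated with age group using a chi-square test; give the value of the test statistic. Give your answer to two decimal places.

123.52

Row totals: 424, 312, 265. Column totals: 296, 439, 266. Grand total N = 1001.
Expected counts (row total × column total / N):
  Brand X, 18-29: 424×296/1001 = 125.379
  Brand X, 30-49: 424×439/1001 = 185.950
  Brand X, 50+: 424×266/1001 = 112.671
  Brand Y, 18-29: 312×296/1001 = 92.260
  Brand Y, 30-49: 312×439/1001 = 136.831
  Brand Y, 50+: 312×266/1001 = 82.909
  Brand Z, 18-29: 265×296/1001 = 78.362
  Brand Z, 30-49: 265×439/1001 = 116.219
  Brand Z, 50+: 265×266/1001 = 70.420
Contributions (O − E)²/E:
  (147 − 125.379)²/125.379 = 3.7284
  (160 − 185.950)²/185.950 = 3.6214
  (117 − 112.671)²/112.671 = 0.1663
  (102 − 92.260)²/92.260 = 1.0283
  (185 − 136.831)²/136.831 = 16.9571
  (25 − 82.909)²/82.909 = 40.4474
  (47 − 78.362)²/78.362 = 12.5517
  (94 − 116.219)²/116.219 = 4.2479
  (124 − 70.420)²/70.420 = 40.7671
χ² = 3.7284 + 3.6214 + 0.1663 + 1.0283 + 16.9571 + 40.4474 + 12.5517 + 4.2479 + 40.7671 = 123.52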